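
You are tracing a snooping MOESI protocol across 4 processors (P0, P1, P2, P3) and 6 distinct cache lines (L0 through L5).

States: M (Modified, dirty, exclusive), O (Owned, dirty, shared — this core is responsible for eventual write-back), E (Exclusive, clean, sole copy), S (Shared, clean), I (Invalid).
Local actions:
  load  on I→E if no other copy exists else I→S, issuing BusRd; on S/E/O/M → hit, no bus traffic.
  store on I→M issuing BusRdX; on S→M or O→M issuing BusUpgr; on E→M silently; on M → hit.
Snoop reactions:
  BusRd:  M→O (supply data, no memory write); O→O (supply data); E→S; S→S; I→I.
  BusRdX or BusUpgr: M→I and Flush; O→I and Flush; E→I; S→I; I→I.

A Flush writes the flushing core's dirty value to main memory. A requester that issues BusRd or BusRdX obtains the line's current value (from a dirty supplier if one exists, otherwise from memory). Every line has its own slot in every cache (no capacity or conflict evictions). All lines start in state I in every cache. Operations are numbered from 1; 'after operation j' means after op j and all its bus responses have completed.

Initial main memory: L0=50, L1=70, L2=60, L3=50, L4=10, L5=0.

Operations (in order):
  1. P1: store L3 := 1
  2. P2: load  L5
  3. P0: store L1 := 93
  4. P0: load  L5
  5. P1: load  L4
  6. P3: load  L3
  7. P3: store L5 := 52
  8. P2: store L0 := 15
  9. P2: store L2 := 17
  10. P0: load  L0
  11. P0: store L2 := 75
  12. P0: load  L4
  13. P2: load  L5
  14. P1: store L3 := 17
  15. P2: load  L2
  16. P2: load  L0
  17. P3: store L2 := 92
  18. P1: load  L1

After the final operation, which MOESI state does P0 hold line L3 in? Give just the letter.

state = I

[1] P1: store L3 := 1 | P0:I, P1:M(1), P2:I, P3:I | bus: BusRdX
[2] P2: load  L5 | P0:I, P1:I, P2:E(0), P3:I | bus: BusRd
[3] P0: store L1 := 93 | P0:M(93), P1:I, P2:I, P3:I | bus: BusRdX
[4] P0: load  L5 | P0:S(0), P1:I, P2:S(0), P3:I | bus: BusRd
[5] P1: load  L4 | P0:I, P1:E(10), P2:I, P3:I | bus: BusRd
[6] P3: load  L3 | P0:I, P1:O(1), P2:I, P3:S(1) | bus: BusRd
[7] P3: store L5 := 52 | P0:I, P1:I, P2:I, P3:M(52) | bus: BusRdX
[8] P2: store L0 := 15 | P0:I, P1:I, P2:M(15), P3:I | bus: BusRdX
[9] P2: store L2 := 17 | P0:I, P1:I, P2:M(17), P3:I | bus: BusRdX
[10] P0: load  L0 | P0:S(15), P1:I, P2:O(15), P3:I | bus: BusRd
[11] P0: store L2 := 75 | P0:M(75), P1:I, P2:I, P3:I | bus: BusRdX,Flush
[12] P0: load  L4 | P0:S(10), P1:S(10), P2:I, P3:I | bus: BusRd
[13] P2: load  L5 | P0:I, P1:I, P2:S(52), P3:O(52) | bus: BusRd
[14] P1: store L3 := 17 | P0:I, P1:M(17), P2:I, P3:I | bus: BusUpgr
[15] P2: load  L2 | P0:O(75), P1:I, P2:S(75), P3:I | bus: BusRd
[16] P2: load  L0 | P0:S(15), P1:I, P2:O(15), P3:I | bus: none
[17] P3: store L2 := 92 | P0:I, P1:I, P2:I, P3:M(92) | bus: BusRdX,Flush
[18] P1: load  L1 | P0:O(93), P1:S(93), P2:I, P3:I | bus: BusRd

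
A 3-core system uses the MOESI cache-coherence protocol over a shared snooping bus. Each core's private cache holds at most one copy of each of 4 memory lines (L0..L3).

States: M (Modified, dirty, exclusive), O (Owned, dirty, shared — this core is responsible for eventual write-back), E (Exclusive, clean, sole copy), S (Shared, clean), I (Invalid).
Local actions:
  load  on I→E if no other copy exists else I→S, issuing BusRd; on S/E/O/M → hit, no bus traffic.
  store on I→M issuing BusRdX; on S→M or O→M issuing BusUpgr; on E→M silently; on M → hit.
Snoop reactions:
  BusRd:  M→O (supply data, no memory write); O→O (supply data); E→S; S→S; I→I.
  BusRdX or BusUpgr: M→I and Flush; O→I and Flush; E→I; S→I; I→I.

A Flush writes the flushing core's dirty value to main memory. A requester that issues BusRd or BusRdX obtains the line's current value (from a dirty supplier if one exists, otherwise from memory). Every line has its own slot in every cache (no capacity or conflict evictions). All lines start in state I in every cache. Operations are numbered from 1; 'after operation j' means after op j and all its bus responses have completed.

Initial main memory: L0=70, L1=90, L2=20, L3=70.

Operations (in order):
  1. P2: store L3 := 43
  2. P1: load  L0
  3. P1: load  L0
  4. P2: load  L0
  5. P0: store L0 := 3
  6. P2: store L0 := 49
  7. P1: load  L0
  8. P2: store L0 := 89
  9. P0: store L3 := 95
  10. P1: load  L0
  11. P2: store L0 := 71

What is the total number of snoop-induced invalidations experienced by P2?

invalidations = 2

  op1 P2: store L3 := 43 → I/I/M on L3; bus BusRdX; mem=70
  op2 P1: load  L0 → I/E/I on L0; bus BusRd; mem=70
  op3 P1: load  L0 → I/E/I on L0; bus (none); mem=70
  op4 P2: load  L0 → I/S/S on L0; bus BusRd; mem=70
  op5 P0: store L0 := 3 → M/I/I on L0; bus BusRdX; mem=70
  op6 P2: store L0 := 49 → I/I/M on L0; bus BusRdX Flush; mem=3
  op7 P1: load  L0 → I/S/O on L0; bus BusRd; mem=3
  op8 P2: store L0 := 89 → I/I/M on L0; bus BusUpgr; mem=3
  op9 P0: store L3 := 95 → M/I/I on L3; bus BusRdX Flush; mem=43
  op10 P1: load  L0 → I/S/O on L0; bus BusRd; mem=3
  op11 P2: store L0 := 71 → I/I/M on L0; bus BusUpgr; mem=3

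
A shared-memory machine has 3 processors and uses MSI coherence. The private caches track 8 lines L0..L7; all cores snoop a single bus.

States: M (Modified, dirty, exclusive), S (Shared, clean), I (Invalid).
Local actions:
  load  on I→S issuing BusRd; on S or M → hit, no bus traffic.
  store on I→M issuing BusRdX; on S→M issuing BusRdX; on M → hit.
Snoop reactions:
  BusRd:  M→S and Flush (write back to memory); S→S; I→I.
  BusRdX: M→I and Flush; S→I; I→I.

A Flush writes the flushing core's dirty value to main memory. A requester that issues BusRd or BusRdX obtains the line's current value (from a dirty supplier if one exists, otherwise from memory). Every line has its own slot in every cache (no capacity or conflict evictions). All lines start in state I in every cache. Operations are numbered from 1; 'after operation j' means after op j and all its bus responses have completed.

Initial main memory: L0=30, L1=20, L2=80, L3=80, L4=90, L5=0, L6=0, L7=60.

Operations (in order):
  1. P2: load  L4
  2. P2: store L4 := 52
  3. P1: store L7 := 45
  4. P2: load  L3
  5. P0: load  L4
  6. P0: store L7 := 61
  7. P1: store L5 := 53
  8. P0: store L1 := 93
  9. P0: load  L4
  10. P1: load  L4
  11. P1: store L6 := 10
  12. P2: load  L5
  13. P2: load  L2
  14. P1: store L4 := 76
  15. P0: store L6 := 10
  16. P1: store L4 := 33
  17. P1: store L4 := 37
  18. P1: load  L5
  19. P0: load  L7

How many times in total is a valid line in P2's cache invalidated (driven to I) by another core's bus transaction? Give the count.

invalidations = 1

  op1 P2: load  L4 → I/I/S on L4; bus BusRd; mem=90
  op2 P2: store L4 := 52 → I/I/M on L4; bus BusRdX; mem=90
  op3 P1: store L7 := 45 → I/M/I on L7; bus BusRdX; mem=60
  op4 P2: load  L3 → I/I/S on L3; bus BusRd; mem=80
  op5 P0: load  L4 → S/I/S on L4; bus BusRd Flush; mem=52
  op6 P0: store L7 := 61 → M/I/I on L7; bus BusRdX Flush; mem=45
  op7 P1: store L5 := 53 → I/M/I on L5; bus BusRdX; mem=0
  op8 P0: store L1 := 93 → M/I/I on L1; bus BusRdX; mem=20
  op9 P0: load  L4 → S/I/S on L4; bus (none); mem=52
  op10 P1: load  L4 → S/S/S on L4; bus BusRd; mem=52
  op11 P1: store L6 := 10 → I/M/I on L6; bus BusRdX; mem=0
  op12 P2: load  L5 → I/S/S on L5; bus BusRd Flush; mem=53
  op13 P2: load  L2 → I/I/S on L2; bus BusRd; mem=80
  op14 P1: store L4 := 76 → I/M/I on L4; bus BusRdX; mem=52
  op15 P0: store L6 := 10 → M/I/I on L6; bus BusRdX Flush; mem=10
  op16 P1: store L4 := 33 → I/M/I on L4; bus (none); mem=52
  op17 P1: store L4 := 37 → I/M/I on L4; bus (none); mem=52
  op18 P1: load  L5 → I/S/S on L5; bus (none); mem=53
  op19 P0: load  L7 → M/I/I on L7; bus (none); mem=45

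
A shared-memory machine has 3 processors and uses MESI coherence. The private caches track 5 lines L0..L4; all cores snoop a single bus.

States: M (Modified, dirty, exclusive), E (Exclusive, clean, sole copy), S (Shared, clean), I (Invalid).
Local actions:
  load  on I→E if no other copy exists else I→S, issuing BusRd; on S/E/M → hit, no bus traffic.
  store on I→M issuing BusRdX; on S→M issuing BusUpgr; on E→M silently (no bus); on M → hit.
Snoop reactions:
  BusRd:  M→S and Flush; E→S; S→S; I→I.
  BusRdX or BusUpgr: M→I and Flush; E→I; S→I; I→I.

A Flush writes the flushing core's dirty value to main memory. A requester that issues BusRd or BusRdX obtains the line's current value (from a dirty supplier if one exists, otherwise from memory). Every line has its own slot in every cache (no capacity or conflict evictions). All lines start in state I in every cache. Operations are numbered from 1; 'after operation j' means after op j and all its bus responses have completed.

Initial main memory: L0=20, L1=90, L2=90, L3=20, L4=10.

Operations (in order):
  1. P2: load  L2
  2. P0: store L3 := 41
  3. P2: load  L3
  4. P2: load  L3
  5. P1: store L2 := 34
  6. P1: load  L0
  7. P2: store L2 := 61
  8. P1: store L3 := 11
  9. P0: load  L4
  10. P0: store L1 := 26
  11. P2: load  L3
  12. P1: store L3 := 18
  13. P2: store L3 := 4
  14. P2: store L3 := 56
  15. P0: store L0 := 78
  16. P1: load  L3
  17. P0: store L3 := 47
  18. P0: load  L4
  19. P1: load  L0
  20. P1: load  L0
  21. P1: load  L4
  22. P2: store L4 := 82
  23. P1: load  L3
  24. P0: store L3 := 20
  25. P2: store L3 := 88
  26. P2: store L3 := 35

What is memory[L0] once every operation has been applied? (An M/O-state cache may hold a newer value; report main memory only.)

memory[L0] = 78

[1] P2: load  L2 | P0:I, P1:I, P2:E(90) | bus: BusRd
[2] P0: store L3 := 41 | P0:M(41), P1:I, P2:I | bus: BusRdX
[3] P2: load  L3 | P0:S(41), P1:I, P2:S(41) | bus: BusRd,Flush
[4] P2: load  L3 | P0:S(41), P1:I, P2:S(41) | bus: none
[5] P1: store L2 := 34 | P0:I, P1:M(34), P2:I | bus: BusRdX
[6] P1: load  L0 | P0:I, P1:E(20), P2:I | bus: BusRd
[7] P2: store L2 := 61 | P0:I, P1:I, P2:M(61) | bus: BusRdX,Flush
[8] P1: store L3 := 11 | P0:I, P1:M(11), P2:I | bus: BusRdX
[9] P0: load  L4 | P0:E(10), P1:I, P2:I | bus: BusRd
[10] P0: store L1 := 26 | P0:M(26), P1:I, P2:I | bus: BusRdX
[11] P2: load  L3 | P0:I, P1:S(11), P2:S(11) | bus: BusRd,Flush
[12] P1: store L3 := 18 | P0:I, P1:M(18), P2:I | bus: BusUpgr
[13] P2: store L3 := 4 | P0:I, P1:I, P2:M(4) | bus: BusRdX,Flush
[14] P2: store L3 := 56 | P0:I, P1:I, P2:M(56) | bus: none
[15] P0: store L0 := 78 | P0:M(78), P1:I, P2:I | bus: BusRdX
[16] P1: load  L3 | P0:I, P1:S(56), P2:S(56) | bus: BusRd,Flush
[17] P0: store L3 := 47 | P0:M(47), P1:I, P2:I | bus: BusRdX
[18] P0: load  L4 | P0:E(10), P1:I, P2:I | bus: none
[19] P1: load  L0 | P0:S(78), P1:S(78), P2:I | bus: BusRd,Flush
[20] P1: load  L0 | P0:S(78), P1:S(78), P2:I | bus: none
[21] P1: load  L4 | P0:S(10), P1:S(10), P2:I | bus: BusRd
[22] P2: store L4 := 82 | P0:I, P1:I, P2:M(82) | bus: BusRdX
[23] P1: load  L3 | P0:S(47), P1:S(47), P2:I | bus: BusRd,Flush
[24] P0: store L3 := 20 | P0:M(20), P1:I, P2:I | bus: BusUpgr
[25] P2: store L3 := 88 | P0:I, P1:I, P2:M(88) | bus: BusRdX,Flush
[26] P2: store L3 := 35 | P0:I, P1:I, P2:M(35) | bus: none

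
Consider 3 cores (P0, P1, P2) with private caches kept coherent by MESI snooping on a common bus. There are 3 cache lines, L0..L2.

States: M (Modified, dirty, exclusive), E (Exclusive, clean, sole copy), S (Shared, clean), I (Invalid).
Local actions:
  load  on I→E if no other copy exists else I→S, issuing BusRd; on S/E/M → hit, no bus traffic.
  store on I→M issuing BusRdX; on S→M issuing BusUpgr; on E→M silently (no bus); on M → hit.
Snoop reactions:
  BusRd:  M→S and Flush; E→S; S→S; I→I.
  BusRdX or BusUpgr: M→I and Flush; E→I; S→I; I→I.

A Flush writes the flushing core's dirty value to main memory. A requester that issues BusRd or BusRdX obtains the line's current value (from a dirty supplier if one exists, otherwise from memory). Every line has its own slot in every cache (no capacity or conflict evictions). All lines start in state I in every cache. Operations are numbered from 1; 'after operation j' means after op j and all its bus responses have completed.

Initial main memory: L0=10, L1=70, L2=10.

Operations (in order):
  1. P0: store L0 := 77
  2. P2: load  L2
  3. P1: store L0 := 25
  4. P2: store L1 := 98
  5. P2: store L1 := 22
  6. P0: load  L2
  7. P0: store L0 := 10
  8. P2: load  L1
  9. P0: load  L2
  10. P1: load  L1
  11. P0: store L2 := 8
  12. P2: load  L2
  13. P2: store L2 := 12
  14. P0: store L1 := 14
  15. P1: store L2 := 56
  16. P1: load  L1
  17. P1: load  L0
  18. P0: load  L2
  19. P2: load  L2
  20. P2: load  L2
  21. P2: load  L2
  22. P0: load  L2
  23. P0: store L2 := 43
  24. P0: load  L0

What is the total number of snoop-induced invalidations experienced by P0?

invalidations = 2

[1] P0: store L0 := 77 | P0:M(77), P1:I, P2:I | bus: BusRdX
[2] P2: load  L2 | P0:I, P1:I, P2:E(10) | bus: BusRd
[3] P1: store L0 := 25 | P0:I, P1:M(25), P2:I | bus: BusRdX,Flush
[4] P2: store L1 := 98 | P0:I, P1:I, P2:M(98) | bus: BusRdX
[5] P2: store L1 := 22 | P0:I, P1:I, P2:M(22) | bus: none
[6] P0: load  L2 | P0:S(10), P1:I, P2:S(10) | bus: BusRd
[7] P0: store L0 := 10 | P0:M(10), P1:I, P2:I | bus: BusRdX,Flush
[8] P2: load  L1 | P0:I, P1:I, P2:M(22) | bus: none
[9] P0: load  L2 | P0:S(10), P1:I, P2:S(10) | bus: none
[10] P1: load  L1 | P0:I, P1:S(22), P2:S(22) | bus: BusRd,Flush
[11] P0: store L2 := 8 | P0:M(8), P1:I, P2:I | bus: BusUpgr
[12] P2: load  L2 | P0:S(8), P1:I, P2:S(8) | bus: BusRd,Flush
[13] P2: store L2 := 12 | P0:I, P1:I, P2:M(12) | bus: BusUpgr
[14] P0: store L1 := 14 | P0:M(14), P1:I, P2:I | bus: BusRdX
[15] P1: store L2 := 56 | P0:I, P1:M(56), P2:I | bus: BusRdX,Flush
[16] P1: load  L1 | P0:S(14), P1:S(14), P2:I | bus: BusRd,Flush
[17] P1: load  L0 | P0:S(10), P1:S(10), P2:I | bus: BusRd,Flush
[18] P0: load  L2 | P0:S(56), P1:S(56), P2:I | bus: BusRd,Flush
[19] P2: load  L2 | P0:S(56), P1:S(56), P2:S(56) | bus: BusRd
[20] P2: load  L2 | P0:S(56), P1:S(56), P2:S(56) | bus: none
[21] P2: load  L2 | P0:S(56), P1:S(56), P2:S(56) | bus: none
[22] P0: load  L2 | P0:S(56), P1:S(56), P2:S(56) | bus: none
[23] P0: store L2 := 43 | P0:M(43), P1:I, P2:I | bus: BusUpgr
[24] P0: load  L0 | P0:S(10), P1:S(10), P2:I | bus: none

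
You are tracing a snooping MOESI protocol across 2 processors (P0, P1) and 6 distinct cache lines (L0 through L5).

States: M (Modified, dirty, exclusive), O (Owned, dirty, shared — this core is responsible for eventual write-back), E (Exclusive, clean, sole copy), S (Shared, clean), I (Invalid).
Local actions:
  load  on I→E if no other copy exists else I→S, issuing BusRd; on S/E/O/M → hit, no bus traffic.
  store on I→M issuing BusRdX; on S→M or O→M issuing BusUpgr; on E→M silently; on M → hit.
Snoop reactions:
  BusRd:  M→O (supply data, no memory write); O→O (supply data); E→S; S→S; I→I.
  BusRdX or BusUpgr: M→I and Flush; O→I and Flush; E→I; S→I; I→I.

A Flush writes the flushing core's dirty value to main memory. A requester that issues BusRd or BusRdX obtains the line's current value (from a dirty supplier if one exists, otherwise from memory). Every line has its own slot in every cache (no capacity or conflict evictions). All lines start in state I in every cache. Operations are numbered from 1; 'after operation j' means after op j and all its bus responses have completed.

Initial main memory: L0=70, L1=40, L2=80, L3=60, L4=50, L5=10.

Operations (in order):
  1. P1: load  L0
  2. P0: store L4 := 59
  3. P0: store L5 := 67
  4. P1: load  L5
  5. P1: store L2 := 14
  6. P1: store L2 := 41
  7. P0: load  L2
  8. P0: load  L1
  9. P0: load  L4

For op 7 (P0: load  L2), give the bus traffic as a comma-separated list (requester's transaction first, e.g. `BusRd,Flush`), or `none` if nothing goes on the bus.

step 1: P1: load  L0  ⟶  IE  (L0)  txn=BusRd  M[L0]=70
step 2: P0: store L4 := 59  ⟶  MI  (L4)  txn=BusRdX  M[L4]=50
step 3: P0: store L5 := 67  ⟶  MI  (L5)  txn=BusRdX  M[L5]=10
step 4: P1: load  L5  ⟶  OS  (L5)  txn=BusRd  M[L5]=10
step 5: P1: store L2 := 14  ⟶  IM  (L2)  txn=BusRdX  M[L2]=80
step 6: P1: store L2 := 41  ⟶  IM  (L2)  txn=∅  M[L2]=80
step 7: P0: load  L2  ⟶  SO  (L2)  txn=BusRd  M[L2]=80
step 8: P0: load  L1  ⟶  EI  (L1)  txn=BusRd  M[L1]=40
step 9: P0: load  L4  ⟶  MI  (L4)  txn=∅  M[L4]=50

bus = BusRd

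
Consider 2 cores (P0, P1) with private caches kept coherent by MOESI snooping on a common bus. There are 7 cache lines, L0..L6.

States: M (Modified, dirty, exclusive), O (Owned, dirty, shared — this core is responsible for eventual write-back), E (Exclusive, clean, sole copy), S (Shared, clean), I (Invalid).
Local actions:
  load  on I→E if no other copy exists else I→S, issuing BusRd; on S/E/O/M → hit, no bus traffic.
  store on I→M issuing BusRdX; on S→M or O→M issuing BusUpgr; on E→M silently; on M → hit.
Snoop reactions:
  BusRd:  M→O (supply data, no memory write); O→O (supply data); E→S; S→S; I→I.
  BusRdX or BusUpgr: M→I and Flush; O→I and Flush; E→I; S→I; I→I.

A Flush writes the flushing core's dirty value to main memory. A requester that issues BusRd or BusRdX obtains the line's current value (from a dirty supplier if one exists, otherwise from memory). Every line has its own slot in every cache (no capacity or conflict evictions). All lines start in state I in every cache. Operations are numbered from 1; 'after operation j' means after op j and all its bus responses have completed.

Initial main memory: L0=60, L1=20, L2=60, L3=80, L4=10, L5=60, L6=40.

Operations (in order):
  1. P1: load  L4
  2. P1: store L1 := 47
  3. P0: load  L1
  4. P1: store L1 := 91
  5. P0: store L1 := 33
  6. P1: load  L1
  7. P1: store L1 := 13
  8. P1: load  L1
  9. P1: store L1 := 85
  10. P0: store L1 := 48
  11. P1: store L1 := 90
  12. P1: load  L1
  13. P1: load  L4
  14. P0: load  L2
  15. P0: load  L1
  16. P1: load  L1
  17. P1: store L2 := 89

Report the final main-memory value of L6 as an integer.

memory[L6] = 40

step 1: P1: load  L4  ⟶  IE  (L4)  txn=BusRd  M[L4]=10
step 2: P1: store L1 := 47  ⟶  IM  (L1)  txn=BusRdX  M[L1]=20
step 3: P0: load  L1  ⟶  SO  (L1)  txn=BusRd  M[L1]=20
step 4: P1: store L1 := 91  ⟶  IM  (L1)  txn=BusUpgr  M[L1]=20
step 5: P0: store L1 := 33  ⟶  MI  (L1)  txn=BusRdX+Flush  M[L1]=91
step 6: P1: load  L1  ⟶  OS  (L1)  txn=BusRd  M[L1]=91
step 7: P1: store L1 := 13  ⟶  IM  (L1)  txn=BusUpgr+Flush  M[L1]=33
step 8: P1: load  L1  ⟶  IM  (L1)  txn=∅  M[L1]=33
step 9: P1: store L1 := 85  ⟶  IM  (L1)  txn=∅  M[L1]=33
step 10: P0: store L1 := 48  ⟶  MI  (L1)  txn=BusRdX+Flush  M[L1]=85
step 11: P1: store L1 := 90  ⟶  IM  (L1)  txn=BusRdX+Flush  M[L1]=48
step 12: P1: load  L1  ⟶  IM  (L1)  txn=∅  M[L1]=48
step 13: P1: load  L4  ⟶  IE  (L4)  txn=∅  M[L4]=10
step 14: P0: load  L2  ⟶  EI  (L2)  txn=BusRd  M[L2]=60
step 15: P0: load  L1  ⟶  SO  (L1)  txn=BusRd  M[L1]=48
step 16: P1: load  L1  ⟶  SO  (L1)  txn=∅  M[L1]=48
step 17: P1: store L2 := 89  ⟶  IM  (L2)  txn=BusRdX  M[L2]=60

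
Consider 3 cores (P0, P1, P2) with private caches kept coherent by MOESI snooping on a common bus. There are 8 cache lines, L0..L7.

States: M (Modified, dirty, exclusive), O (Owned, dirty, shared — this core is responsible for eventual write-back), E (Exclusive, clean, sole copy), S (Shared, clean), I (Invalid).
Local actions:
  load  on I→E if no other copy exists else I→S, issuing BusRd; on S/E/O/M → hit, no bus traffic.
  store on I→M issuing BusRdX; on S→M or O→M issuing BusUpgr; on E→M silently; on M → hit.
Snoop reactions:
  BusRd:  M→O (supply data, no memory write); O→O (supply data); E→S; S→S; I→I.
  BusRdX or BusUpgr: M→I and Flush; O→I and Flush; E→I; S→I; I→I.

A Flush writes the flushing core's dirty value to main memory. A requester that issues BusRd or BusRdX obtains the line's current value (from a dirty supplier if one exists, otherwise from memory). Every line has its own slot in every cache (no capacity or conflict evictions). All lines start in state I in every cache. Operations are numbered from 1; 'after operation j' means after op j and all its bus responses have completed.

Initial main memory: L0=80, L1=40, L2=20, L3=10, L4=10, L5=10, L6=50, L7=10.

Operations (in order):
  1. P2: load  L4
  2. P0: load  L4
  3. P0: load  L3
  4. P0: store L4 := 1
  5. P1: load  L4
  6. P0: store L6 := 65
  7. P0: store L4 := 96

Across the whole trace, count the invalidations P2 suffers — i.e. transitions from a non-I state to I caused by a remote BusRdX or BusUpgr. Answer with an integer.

step 1: P2: load  L4  ⟶  IIE  (L4)  txn=BusRd  M[L4]=10
step 2: P0: load  L4  ⟶  SIS  (L4)  txn=BusRd  M[L4]=10
step 3: P0: load  L3  ⟶  EII  (L3)  txn=BusRd  M[L3]=10
step 4: P0: store L4 := 1  ⟶  MII  (L4)  txn=BusUpgr  M[L4]=10
step 5: P1: load  L4  ⟶  OSI  (L4)  txn=BusRd  M[L4]=10
step 6: P0: store L6 := 65  ⟶  MII  (L6)  txn=BusRdX  M[L6]=50
step 7: P0: store L4 := 96  ⟶  MII  (L4)  txn=BusUpgr  M[L4]=10

invalidations = 1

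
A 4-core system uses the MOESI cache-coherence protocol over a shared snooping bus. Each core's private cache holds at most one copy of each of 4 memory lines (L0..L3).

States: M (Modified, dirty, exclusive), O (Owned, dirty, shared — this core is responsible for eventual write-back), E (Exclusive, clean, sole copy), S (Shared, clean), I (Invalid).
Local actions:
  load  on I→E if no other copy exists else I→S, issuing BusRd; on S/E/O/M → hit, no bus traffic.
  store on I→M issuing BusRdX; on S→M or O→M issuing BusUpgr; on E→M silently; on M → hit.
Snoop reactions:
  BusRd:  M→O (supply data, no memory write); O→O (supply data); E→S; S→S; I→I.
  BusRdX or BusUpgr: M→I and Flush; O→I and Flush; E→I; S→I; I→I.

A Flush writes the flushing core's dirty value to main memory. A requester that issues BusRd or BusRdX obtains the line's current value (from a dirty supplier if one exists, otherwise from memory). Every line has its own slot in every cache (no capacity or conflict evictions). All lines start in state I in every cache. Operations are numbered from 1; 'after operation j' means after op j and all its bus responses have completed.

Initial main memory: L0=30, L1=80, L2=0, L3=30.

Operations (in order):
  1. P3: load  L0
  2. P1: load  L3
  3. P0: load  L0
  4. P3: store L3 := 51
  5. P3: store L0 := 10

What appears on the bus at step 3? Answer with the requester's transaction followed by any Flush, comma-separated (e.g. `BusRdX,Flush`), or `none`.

  op1 P3: load  L0 → I/I/I/E on L0; bus BusRd; mem=30
  op2 P1: load  L3 → I/E/I/I on L3; bus BusRd; mem=30
  op3 P0: load  L0 → S/I/I/S on L0; bus BusRd; mem=30
  op4 P3: store L3 := 51 → I/I/I/M on L3; bus BusRdX; mem=30
  op5 P3: store L0 := 10 → I/I/I/M on L0; bus BusUpgr; mem=30

bus = BusRd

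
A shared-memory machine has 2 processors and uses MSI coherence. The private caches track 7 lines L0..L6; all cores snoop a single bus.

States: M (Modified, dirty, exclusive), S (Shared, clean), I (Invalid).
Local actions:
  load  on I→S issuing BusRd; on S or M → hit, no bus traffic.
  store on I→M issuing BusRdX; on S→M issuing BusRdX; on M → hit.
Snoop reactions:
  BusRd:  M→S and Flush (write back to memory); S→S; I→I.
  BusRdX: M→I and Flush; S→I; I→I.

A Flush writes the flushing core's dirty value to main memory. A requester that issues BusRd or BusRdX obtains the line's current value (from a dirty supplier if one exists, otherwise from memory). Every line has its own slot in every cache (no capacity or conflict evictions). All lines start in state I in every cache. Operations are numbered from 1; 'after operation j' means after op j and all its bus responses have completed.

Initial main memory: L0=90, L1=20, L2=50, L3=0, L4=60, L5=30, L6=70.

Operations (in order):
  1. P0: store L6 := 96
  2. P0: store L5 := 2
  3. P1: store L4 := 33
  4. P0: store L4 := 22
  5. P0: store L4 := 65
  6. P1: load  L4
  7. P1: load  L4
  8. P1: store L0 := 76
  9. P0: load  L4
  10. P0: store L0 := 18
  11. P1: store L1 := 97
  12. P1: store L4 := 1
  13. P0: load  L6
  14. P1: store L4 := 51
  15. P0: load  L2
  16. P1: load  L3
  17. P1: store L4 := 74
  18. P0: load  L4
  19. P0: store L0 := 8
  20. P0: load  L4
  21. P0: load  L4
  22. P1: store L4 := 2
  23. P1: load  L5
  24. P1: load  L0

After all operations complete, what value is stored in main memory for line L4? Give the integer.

memory[L4] = 74

1. P0: store L6 := 96  bus=[BusRdX]  L6: P0=M P1=I  mem[L6]=70
2. P0: store L5 := 2  bus=[BusRdX]  L5: P0=M P1=I  mem[L5]=30
3. P1: store L4 := 33  bus=[BusRdX]  L4: P0=I P1=M  mem[L4]=60
4. P0: store L4 := 22  bus=[BusRdX,Flush]  L4: P0=M P1=I  mem[L4]=33
5. P0: store L4 := 65  bus=[-]  L4: P0=M P1=I  mem[L4]=33
6. P1: load  L4  bus=[BusRd,Flush]  L4: P0=S P1=S  mem[L4]=65
7. P1: load  L4  bus=[-]  L4: P0=S P1=S  mem[L4]=65
8. P1: store L0 := 76  bus=[BusRdX]  L0: P0=I P1=M  mem[L0]=90
9. P0: load  L4  bus=[-]  L4: P0=S P1=S  mem[L4]=65
10. P0: store L0 := 18  bus=[BusRdX,Flush]  L0: P0=M P1=I  mem[L0]=76
11. P1: store L1 := 97  bus=[BusRdX]  L1: P0=I P1=M  mem[L1]=20
12. P1: store L4 := 1  bus=[BusRdX]  L4: P0=I P1=M  mem[L4]=65
13. P0: load  L6  bus=[-]  L6: P0=M P1=I  mem[L6]=70
14. P1: store L4 := 51  bus=[-]  L4: P0=I P1=M  mem[L4]=65
15. P0: load  L2  bus=[BusRd]  L2: P0=S P1=I  mem[L2]=50
16. P1: load  L3  bus=[BusRd]  L3: P0=I P1=S  mem[L3]=0
17. P1: store L4 := 74  bus=[-]  L4: P0=I P1=M  mem[L4]=65
18. P0: load  L4  bus=[BusRd,Flush]  L4: P0=S P1=S  mem[L4]=74
19. P0: store L0 := 8  bus=[-]  L0: P0=M P1=I  mem[L0]=76
20. P0: load  L4  bus=[-]  L4: P0=S P1=S  mem[L4]=74
21. P0: load  L4  bus=[-]  L4: P0=S P1=S  mem[L4]=74
22. P1: store L4 := 2  bus=[BusRdX]  L4: P0=I P1=M  mem[L4]=74
23. P1: load  L5  bus=[BusRd,Flush]  L5: P0=S P1=S  mem[L5]=2
24. P1: load  L0  bus=[BusRd,Flush]  L0: P0=S P1=S  mem[L0]=8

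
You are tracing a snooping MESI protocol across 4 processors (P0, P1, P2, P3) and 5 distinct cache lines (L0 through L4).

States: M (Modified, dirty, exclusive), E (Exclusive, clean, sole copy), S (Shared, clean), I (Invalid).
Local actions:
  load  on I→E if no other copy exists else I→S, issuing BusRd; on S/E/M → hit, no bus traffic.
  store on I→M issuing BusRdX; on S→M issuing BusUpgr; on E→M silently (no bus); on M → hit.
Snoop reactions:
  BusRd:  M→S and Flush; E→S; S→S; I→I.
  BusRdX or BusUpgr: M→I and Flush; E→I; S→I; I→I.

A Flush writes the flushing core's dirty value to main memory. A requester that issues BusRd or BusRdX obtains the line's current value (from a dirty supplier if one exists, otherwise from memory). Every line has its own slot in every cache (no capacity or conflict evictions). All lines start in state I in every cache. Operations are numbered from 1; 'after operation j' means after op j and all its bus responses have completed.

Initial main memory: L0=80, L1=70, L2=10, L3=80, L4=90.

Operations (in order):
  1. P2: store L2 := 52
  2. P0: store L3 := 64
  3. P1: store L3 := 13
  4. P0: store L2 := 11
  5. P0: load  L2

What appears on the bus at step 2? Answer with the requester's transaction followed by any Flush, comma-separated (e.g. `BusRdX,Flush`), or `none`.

bus = BusRdX

step 1: P2: store L2 := 52  ⟶  IIMI  (L2)  txn=BusRdX  M[L2]=10
step 2: P0: store L3 := 64  ⟶  MIII  (L3)  txn=BusRdX  M[L3]=80
step 3: P1: store L3 := 13  ⟶  IMII  (L3)  txn=BusRdX+Flush  M[L3]=64
step 4: P0: store L2 := 11  ⟶  MIII  (L2)  txn=BusRdX+Flush  M[L2]=52
step 5: P0: load  L2  ⟶  MIII  (L2)  txn=∅  M[L2]=52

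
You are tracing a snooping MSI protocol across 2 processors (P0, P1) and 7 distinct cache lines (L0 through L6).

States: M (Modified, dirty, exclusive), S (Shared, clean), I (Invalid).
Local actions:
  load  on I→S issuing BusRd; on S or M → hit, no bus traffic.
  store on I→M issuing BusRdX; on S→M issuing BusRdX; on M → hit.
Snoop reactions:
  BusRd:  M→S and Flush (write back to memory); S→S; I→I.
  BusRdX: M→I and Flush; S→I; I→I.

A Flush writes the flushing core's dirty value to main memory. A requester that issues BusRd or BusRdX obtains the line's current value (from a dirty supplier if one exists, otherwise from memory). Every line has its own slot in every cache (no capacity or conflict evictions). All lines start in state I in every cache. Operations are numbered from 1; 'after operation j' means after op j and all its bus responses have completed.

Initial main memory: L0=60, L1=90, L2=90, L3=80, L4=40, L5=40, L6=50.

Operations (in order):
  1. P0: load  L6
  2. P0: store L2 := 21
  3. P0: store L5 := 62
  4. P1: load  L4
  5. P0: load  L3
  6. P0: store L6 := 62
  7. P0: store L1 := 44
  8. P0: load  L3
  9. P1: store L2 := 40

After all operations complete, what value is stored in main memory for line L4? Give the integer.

1. P0: load  L6  bus=[BusRd]  L6: P0=S P1=I  mem[L6]=50
2. P0: store L2 := 21  bus=[BusRdX]  L2: P0=M P1=I  mem[L2]=90
3. P0: store L5 := 62  bus=[BusRdX]  L5: P0=M P1=I  mem[L5]=40
4. P1: load  L4  bus=[BusRd]  L4: P0=I P1=S  mem[L4]=40
5. P0: load  L3  bus=[BusRd]  L3: P0=S P1=I  mem[L3]=80
6. P0: store L6 := 62  bus=[BusRdX]  L6: P0=M P1=I  mem[L6]=50
7. P0: store L1 := 44  bus=[BusRdX]  L1: P0=M P1=I  mem[L1]=90
8. P0: load  L3  bus=[-]  L3: P0=S P1=I  mem[L3]=80
9. P1: store L2 := 40  bus=[BusRdX,Flush]  L2: P0=I P1=M  mem[L2]=21

memory[L4] = 40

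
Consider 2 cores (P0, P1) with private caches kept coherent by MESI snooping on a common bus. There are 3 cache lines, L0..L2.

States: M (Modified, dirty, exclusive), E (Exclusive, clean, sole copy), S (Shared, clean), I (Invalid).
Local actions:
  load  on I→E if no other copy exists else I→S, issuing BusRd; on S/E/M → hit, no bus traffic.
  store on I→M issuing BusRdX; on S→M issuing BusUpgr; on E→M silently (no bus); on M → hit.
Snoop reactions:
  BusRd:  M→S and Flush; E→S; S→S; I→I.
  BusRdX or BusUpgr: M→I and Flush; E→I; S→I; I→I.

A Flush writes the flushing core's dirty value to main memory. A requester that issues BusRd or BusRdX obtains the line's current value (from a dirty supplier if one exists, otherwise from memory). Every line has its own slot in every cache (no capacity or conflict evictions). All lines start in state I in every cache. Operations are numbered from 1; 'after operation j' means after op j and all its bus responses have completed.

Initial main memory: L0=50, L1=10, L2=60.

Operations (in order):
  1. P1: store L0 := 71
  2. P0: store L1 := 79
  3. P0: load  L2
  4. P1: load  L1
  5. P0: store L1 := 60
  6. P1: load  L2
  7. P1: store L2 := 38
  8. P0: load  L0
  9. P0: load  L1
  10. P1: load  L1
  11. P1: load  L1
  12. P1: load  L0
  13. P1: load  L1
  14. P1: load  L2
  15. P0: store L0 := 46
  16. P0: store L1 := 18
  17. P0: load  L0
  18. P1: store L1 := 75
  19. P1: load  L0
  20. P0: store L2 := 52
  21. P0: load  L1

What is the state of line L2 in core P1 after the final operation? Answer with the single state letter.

state = I

  op1 P1: store L0 := 71 → I/M on L0; bus BusRdX; mem=50
  op2 P0: store L1 := 79 → M/I on L1; bus BusRdX; mem=10
  op3 P0: load  L2 → E/I on L2; bus BusRd; mem=60
  op4 P1: load  L1 → S/S on L1; bus BusRd Flush; mem=79
  op5 P0: store L1 := 60 → M/I on L1; bus BusUpgr; mem=79
  op6 P1: load  L2 → S/S on L2; bus BusRd; mem=60
  op7 P1: store L2 := 38 → I/M on L2; bus BusUpgr; mem=60
  op8 P0: load  L0 → S/S on L0; bus BusRd Flush; mem=71
  op9 P0: load  L1 → M/I on L1; bus (none); mem=79
  op10 P1: load  L1 → S/S on L1; bus BusRd Flush; mem=60
  op11 P1: load  L1 → S/S on L1; bus (none); mem=60
  op12 P1: load  L0 → S/S on L0; bus (none); mem=71
  op13 P1: load  L1 → S/S on L1; bus (none); mem=60
  op14 P1: load  L2 → I/M on L2; bus (none); mem=60
  op15 P0: store L0 := 46 → M/I on L0; bus BusUpgr; mem=71
  op16 P0: store L1 := 18 → M/I on L1; bus BusUpgr; mem=60
  op17 P0: load  L0 → M/I on L0; bus (none); mem=71
  op18 P1: store L1 := 75 → I/M on L1; bus BusRdX Flush; mem=18
  op19 P1: load  L0 → S/S on L0; bus BusRd Flush; mem=46
  op20 P0: store L2 := 52 → M/I on L2; bus BusRdX Flush; mem=38
  op21 P0: load  L1 → S/S on L1; bus BusRd Flush; mem=75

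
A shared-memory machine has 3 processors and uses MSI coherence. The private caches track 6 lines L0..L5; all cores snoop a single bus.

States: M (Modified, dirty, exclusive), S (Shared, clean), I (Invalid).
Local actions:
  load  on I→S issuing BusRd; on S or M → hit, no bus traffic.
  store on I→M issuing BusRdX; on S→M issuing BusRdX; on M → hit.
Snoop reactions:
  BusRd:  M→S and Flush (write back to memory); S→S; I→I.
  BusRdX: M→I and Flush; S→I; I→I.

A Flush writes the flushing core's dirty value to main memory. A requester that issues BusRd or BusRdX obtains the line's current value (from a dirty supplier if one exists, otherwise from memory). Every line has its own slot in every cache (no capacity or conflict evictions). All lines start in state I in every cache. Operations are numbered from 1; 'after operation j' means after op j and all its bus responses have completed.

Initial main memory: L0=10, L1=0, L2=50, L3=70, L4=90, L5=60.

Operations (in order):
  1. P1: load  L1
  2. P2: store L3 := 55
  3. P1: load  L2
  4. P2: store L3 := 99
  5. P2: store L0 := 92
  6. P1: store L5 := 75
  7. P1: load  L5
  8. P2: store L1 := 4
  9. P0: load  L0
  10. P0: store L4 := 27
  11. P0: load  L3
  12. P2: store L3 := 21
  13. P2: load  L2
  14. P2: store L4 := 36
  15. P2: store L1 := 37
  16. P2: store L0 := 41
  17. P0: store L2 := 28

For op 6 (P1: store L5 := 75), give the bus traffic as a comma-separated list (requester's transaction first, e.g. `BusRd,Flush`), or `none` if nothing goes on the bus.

bus = BusRdX

step 1: P1: load  L1  ⟶  ISI  (L1)  txn=BusRd  M[L1]=0
step 2: P2: store L3 := 55  ⟶  IIM  (L3)  txn=BusRdX  M[L3]=70
step 3: P1: load  L2  ⟶  ISI  (L2)  txn=BusRd  M[L2]=50
step 4: P2: store L3 := 99  ⟶  IIM  (L3)  txn=∅  M[L3]=70
step 5: P2: store L0 := 92  ⟶  IIM  (L0)  txn=BusRdX  M[L0]=10
step 6: P1: store L5 := 75  ⟶  IMI  (L5)  txn=BusRdX  M[L5]=60
step 7: P1: load  L5  ⟶  IMI  (L5)  txn=∅  M[L5]=60
step 8: P2: store L1 := 4  ⟶  IIM  (L1)  txn=BusRdX  M[L1]=0
step 9: P0: load  L0  ⟶  SIS  (L0)  txn=BusRd+Flush  M[L0]=92
step 10: P0: store L4 := 27  ⟶  MII  (L4)  txn=BusRdX  M[L4]=90
step 11: P0: load  L3  ⟶  SIS  (L3)  txn=BusRd+Flush  M[L3]=99
step 12: P2: store L3 := 21  ⟶  IIM  (L3)  txn=BusRdX  M[L3]=99
step 13: P2: load  L2  ⟶  ISS  (L2)  txn=BusRd  M[L2]=50
step 14: P2: store L4 := 36  ⟶  IIM  (L4)  txn=BusRdX+Flush  M[L4]=27
step 15: P2: store L1 := 37  ⟶  IIM  (L1)  txn=∅  M[L1]=0
step 16: P2: store L0 := 41  ⟶  IIM  (L0)  txn=BusRdX  M[L0]=92
step 17: P0: store L2 := 28  ⟶  MII  (L2)  txn=BusRdX  M[L2]=50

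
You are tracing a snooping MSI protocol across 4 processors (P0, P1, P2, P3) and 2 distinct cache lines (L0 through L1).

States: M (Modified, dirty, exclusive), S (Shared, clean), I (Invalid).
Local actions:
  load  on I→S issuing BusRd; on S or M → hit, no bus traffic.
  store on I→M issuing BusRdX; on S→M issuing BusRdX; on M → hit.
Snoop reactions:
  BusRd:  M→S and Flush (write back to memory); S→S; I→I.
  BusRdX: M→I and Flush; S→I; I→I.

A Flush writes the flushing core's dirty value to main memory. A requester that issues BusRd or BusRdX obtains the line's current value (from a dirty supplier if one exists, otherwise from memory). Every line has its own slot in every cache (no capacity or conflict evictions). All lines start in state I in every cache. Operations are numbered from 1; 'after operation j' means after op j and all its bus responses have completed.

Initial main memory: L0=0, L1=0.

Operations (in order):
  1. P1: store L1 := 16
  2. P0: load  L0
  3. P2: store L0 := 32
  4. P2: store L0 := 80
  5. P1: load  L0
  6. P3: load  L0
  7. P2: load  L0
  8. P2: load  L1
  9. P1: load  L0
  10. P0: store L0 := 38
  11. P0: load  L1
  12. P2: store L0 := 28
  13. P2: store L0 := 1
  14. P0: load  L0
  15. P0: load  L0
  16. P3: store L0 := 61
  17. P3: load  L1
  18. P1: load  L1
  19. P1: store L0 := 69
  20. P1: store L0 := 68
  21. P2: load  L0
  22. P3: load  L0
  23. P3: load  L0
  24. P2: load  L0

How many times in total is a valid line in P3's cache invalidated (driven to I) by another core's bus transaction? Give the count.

invalidations = 2

  op1 P1: store L1 := 16 → I/M/I/I on L1; bus BusRdX; mem=0
  op2 P0: load  L0 → S/I/I/I on L0; bus BusRd; mem=0
  op3 P2: store L0 := 32 → I/I/M/I on L0; bus BusRdX; mem=0
  op4 P2: store L0 := 80 → I/I/M/I on L0; bus (none); mem=0
  op5 P1: load  L0 → I/S/S/I on L0; bus BusRd Flush; mem=80
  op6 P3: load  L0 → I/S/S/S on L0; bus BusRd; mem=80
  op7 P2: load  L0 → I/S/S/S on L0; bus (none); mem=80
  op8 P2: load  L1 → I/S/S/I on L1; bus BusRd Flush; mem=16
  op9 P1: load  L0 → I/S/S/S on L0; bus (none); mem=80
  op10 P0: store L0 := 38 → M/I/I/I on L0; bus BusRdX; mem=80
  op11 P0: load  L1 → S/S/S/I on L1; bus BusRd; mem=16
  op12 P2: store L0 := 28 → I/I/M/I on L0; bus BusRdX Flush; mem=38
  op13 P2: store L0 := 1 → I/I/M/I on L0; bus (none); mem=38
  op14 P0: load  L0 → S/I/S/I on L0; bus BusRd Flush; mem=1
  op15 P0: load  L0 → S/I/S/I on L0; bus (none); mem=1
  op16 P3: store L0 := 61 → I/I/I/M on L0; bus BusRdX; mem=1
  op17 P3: load  L1 → S/S/S/S on L1; bus BusRd; mem=16
  op18 P1: load  L1 → S/S/S/S on L1; bus (none); mem=16
  op19 P1: store L0 := 69 → I/M/I/I on L0; bus BusRdX Flush; mem=61
  op20 P1: store L0 := 68 → I/M/I/I on L0; bus (none); mem=61
  op21 P2: load  L0 → I/S/S/I on L0; bus BusRd Flush; mem=68
  op22 P3: load  L0 → I/S/S/S on L0; bus BusRd; mem=68
  op23 P3: load  L0 → I/S/S/S on L0; bus (none); mem=68
  op24 P2: load  L0 → I/S/S/S on L0; bus (none); mem=68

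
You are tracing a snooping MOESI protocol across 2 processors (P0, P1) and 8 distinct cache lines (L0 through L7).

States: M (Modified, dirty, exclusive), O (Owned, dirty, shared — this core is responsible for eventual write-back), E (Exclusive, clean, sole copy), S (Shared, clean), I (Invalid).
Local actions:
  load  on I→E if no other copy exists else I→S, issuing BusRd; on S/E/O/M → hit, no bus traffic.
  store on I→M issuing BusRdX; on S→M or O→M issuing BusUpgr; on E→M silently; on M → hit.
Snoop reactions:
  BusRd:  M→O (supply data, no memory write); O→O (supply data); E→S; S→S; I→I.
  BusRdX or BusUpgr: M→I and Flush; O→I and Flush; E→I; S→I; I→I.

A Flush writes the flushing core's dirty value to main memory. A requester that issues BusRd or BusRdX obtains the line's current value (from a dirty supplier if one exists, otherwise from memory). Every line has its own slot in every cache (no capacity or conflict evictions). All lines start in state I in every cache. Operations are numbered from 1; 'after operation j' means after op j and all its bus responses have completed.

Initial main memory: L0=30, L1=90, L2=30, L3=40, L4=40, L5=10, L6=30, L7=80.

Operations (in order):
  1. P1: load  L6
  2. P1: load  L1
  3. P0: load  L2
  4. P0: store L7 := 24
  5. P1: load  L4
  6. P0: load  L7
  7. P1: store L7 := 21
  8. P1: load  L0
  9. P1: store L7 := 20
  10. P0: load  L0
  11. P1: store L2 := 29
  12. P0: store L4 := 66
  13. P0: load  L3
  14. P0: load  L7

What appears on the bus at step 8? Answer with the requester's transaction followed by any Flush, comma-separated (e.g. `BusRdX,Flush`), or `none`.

bus = BusRd

  op1 P1: load  L6 → I/E on L6; bus BusRd; mem=30
  op2 P1: load  L1 → I/E on L1; bus BusRd; mem=90
  op3 P0: load  L2 → E/I on L2; bus BusRd; mem=30
  op4 P0: store L7 := 24 → M/I on L7; bus BusRdX; mem=80
  op5 P1: load  L4 → I/E on L4; bus BusRd; mem=40
  op6 P0: load  L7 → M/I on L7; bus (none); mem=80
  op7 P1: store L7 := 21 → I/M on L7; bus BusRdX Flush; mem=24
  op8 P1: load  L0 → I/E on L0; bus BusRd; mem=30
  op9 P1: store L7 := 20 → I/M on L7; bus (none); mem=24
  op10 P0: load  L0 → S/S on L0; bus BusRd; mem=30
  op11 P1: store L2 := 29 → I/M on L2; bus BusRdX; mem=30
  op12 P0: store L4 := 66 → M/I on L4; bus BusRdX; mem=40
  op13 P0: load  L3 → E/I on L3; bus BusRd; mem=40
  op14 P0: load  L7 → S/O on L7; bus BusRd; mem=24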